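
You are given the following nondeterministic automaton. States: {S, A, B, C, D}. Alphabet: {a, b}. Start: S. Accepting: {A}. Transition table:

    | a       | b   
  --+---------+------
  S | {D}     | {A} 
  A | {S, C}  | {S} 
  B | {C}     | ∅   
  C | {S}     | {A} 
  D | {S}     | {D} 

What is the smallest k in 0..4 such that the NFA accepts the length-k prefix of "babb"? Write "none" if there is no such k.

Start in {S}.
Read 'b': S→{A}; now {A}.
None of the earlier sets intersect F, but {A} does.

1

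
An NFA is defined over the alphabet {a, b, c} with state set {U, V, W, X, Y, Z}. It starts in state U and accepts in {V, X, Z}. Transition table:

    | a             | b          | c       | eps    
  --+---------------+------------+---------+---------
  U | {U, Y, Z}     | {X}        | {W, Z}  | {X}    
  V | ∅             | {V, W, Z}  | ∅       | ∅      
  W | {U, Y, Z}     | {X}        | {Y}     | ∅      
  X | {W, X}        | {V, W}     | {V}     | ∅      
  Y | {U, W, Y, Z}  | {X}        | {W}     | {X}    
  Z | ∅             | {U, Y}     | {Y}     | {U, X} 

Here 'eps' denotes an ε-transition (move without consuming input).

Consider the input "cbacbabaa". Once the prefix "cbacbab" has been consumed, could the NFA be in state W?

Start: ε-closure({U}) = {U, X}.
Read 'c': {U, X} → {U, V, W, X, Z}.
Read 'b': {U, V, W, X, Z} → {U, V, W, X, Y, Z}.
Read 'a': {U, V, W, X, Y, Z} → {U, W, X, Y, Z}.
Read 'c': {U, W, X, Y, Z} → {U, V, W, X, Y, Z}.
Read 'b': {U, V, W, X, Y, Z} → {U, V, W, X, Y, Z}.
Read 'a': {U, V, W, X, Y, Z} → {U, W, X, Y, Z}.
Read 'b': {U, W, X, Y, Z} → {U, V, W, X, Y}.
State W is in {U, V, W, X, Y}.

Yes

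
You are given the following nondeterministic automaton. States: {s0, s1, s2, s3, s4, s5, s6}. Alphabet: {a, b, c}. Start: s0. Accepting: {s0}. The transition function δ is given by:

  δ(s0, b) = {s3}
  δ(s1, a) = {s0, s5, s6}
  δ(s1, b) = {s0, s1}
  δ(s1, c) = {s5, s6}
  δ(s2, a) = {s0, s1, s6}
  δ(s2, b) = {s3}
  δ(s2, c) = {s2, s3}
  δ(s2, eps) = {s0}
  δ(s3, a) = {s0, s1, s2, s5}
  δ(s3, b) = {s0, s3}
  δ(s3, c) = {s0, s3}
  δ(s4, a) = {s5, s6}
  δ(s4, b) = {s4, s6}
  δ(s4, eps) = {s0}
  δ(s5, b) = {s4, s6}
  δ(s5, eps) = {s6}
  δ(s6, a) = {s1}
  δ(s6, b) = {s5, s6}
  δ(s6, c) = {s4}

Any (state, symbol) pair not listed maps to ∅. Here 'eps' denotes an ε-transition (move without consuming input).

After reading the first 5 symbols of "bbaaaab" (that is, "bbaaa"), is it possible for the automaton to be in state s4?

No

Start in {s0}.
Read 'b': s0→{s3}; now {s3}.
Read 'b': s3→{s0, s3}; now {s0, s3}.
Read 'a': s0→∅, s3→{s0, s1, s2, s5}; union {s0, s1, s2, s5}; ε-closure = {s0, s1, s2, s5, s6}.
Read 'a': s0→∅, s1→{s0, s5, s6}, s2→{s0, s1, s6}, s5→∅, s6→{s1}; now {s0, s1, s5, s6}.
Read 'a': s0→∅, s1→{s0, s5, s6}, s5→∅, s6→{s1}; now {s0, s1, s5, s6}.
State s4 is not in {s0, s1, s5, s6}.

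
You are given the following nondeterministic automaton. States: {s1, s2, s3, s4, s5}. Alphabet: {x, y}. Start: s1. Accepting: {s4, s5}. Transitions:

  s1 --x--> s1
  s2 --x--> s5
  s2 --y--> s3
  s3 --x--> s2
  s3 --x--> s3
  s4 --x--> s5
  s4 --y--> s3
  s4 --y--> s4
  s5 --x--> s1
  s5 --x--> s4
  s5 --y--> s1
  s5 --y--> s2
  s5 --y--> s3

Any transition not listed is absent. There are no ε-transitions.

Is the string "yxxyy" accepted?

No

Start in {s1}.
Read 'y': {s1} → ∅.
The set is empty and remains empty for the remaining 4 symbols.
The final set ∅ contains no accepting state.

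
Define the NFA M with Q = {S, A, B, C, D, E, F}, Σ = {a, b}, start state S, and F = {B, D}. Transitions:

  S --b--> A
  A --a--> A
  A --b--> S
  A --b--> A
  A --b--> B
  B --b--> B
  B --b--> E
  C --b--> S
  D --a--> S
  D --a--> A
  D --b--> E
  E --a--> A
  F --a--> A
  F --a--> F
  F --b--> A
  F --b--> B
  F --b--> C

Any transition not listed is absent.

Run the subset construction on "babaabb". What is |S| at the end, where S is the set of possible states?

4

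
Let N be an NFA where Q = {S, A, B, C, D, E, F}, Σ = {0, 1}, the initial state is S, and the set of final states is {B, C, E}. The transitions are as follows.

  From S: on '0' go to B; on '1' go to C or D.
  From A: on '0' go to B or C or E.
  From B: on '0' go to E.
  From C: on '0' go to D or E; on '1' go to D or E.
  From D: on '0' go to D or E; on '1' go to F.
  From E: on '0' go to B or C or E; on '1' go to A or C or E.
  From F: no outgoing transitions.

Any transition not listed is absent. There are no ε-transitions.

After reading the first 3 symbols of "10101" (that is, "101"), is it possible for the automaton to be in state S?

No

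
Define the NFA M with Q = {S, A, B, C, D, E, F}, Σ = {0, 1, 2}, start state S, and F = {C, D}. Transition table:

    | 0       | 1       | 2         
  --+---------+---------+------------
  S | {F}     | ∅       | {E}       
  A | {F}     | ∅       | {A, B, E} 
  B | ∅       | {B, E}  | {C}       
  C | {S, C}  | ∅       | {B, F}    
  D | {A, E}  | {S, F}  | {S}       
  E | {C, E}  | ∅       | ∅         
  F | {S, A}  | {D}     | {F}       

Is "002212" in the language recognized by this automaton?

Yes

Start in {S}.
Read '0': S→{F}; now {F}.
Read '0': F→{S, A}; now {S, A}.
Read '2': S→{E}, A→{A, B, E}; now {A, B, E}.
Read '2': A→{A, B, E}, B→{C}, E→∅; now {A, B, C, E}.
Read '1': A→∅, B→{B, E}, C→∅, E→∅; now {B, E}.
Read '2': B→{C}, E→∅; now {C}.
The final set {C} contains the accepting state C.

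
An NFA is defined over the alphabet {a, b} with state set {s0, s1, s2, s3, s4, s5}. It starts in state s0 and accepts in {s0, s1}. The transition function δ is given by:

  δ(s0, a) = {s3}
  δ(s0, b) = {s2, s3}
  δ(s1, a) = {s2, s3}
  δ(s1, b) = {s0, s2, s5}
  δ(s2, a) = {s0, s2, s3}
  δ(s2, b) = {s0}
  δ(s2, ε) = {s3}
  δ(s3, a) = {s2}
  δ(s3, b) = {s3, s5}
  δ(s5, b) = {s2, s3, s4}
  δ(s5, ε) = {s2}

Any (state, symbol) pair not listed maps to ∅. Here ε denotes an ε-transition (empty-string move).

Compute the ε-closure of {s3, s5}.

Begin with {s3, s5}.
ε-move s5 → s2; add s2.

{s2, s3, s5}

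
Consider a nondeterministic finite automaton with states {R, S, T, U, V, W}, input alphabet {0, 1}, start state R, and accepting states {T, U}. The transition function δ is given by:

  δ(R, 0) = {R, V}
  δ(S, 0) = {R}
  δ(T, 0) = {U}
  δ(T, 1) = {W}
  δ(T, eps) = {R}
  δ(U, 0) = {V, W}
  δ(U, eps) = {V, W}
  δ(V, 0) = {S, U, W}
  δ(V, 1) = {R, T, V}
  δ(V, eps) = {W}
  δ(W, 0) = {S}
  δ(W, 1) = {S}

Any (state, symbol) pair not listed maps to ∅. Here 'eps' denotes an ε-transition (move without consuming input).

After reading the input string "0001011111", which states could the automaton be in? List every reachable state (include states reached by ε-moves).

Start in {R}.
Read '0': R→{R, V}; union {R, V}; ε-closure = {R, V, W}.
Read '0': R→{R, V}, V→{S, U, W}, W→{S}; now {R, S, U, V, W}.
Read '0': R→{R, V}, S→{R}, U→{V, W}, V→{S, U, W}, W→{S}; now {R, S, U, V, W}.
Read '1': R→∅, S→∅, U→∅, V→{R, T, V}, W→{S}; union {R, S, T, V}; ε-closure = {R, S, T, V, W}.
Read '0': R→{R, V}, S→{R}, T→{U}, V→{S, U, W}, W→{S}; now {R, S, U, V, W}.
Read '1': R→∅, S→∅, U→∅, V→{R, T, V}, W→{S}; union {R, S, T, V}; ε-closure = {R, S, T, V, W}.
Read '1': R→∅, S→∅, T→{W}, V→{R, T, V}, W→{S}; now {R, S, T, V, W}.
Read '1': R→∅, S→∅, T→{W}, V→{R, T, V}, W→{S}; now {R, S, T, V, W}.
Read '1': R→∅, S→∅, T→{W}, V→{R, T, V}, W→{S}; now {R, S, T, V, W}.
Read '1': R→∅, S→∅, T→{W}, V→{R, T, V}, W→{S}; now {R, S, T, V, W}.

{R, S, T, V, W}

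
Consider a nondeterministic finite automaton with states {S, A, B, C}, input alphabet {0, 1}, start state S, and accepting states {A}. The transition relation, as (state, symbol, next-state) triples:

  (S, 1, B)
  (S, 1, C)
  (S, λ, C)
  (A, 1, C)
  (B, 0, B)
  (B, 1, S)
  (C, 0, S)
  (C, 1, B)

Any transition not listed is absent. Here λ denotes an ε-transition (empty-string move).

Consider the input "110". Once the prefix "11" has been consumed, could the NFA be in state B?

Yes

Start: ε-closure({S}) = {S, C}.
Read '1': S→{B, C}, C→{B}; now {B, C}.
Read '1': B→{S}, C→{B}; union {S, B}; ε-closure = {S, B, C}.
State B is in {S, B, C}.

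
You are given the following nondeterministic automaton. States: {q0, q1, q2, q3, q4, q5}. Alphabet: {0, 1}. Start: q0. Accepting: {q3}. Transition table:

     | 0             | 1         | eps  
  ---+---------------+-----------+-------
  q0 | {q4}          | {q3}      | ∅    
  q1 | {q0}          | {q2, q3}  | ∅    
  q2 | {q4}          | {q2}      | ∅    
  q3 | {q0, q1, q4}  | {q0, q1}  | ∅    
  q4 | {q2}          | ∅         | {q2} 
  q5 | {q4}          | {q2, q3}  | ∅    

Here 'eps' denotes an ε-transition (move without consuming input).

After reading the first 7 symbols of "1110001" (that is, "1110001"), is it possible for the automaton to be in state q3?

Start in {q0}.
Read '1': {q0} → {q3}.
Read '1': {q3} → {q0, q1}.
Read '1': {q0, q1} → {q2, q3}.
Read '0': {q2, q3} → {q0, q1, q2, q4}.
Read '0': {q0, q1, q2, q4} → {q0, q2, q4}.
Read '0': {q0, q2, q4} → {q2, q4}.
Read '1': {q2, q4} → {q2}.
State q3 is not in {q2}.

No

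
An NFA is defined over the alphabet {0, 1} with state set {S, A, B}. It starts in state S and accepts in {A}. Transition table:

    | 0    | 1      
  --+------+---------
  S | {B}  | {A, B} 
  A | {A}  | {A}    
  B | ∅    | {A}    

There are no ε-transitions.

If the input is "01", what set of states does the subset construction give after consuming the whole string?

Start in {S}.
Read '0': {S} → {B}.
Read '1': {B} → {A}.

{A}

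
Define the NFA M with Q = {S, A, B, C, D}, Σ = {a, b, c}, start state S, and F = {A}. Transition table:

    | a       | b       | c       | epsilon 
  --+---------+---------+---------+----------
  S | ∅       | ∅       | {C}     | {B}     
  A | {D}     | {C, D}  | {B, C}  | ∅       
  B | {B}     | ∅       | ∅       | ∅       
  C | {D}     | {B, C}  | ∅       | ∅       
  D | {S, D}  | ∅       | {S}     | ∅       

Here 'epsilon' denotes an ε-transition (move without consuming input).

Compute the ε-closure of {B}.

Begin with {B}.
No ε-moves leave this set, so the closure equals the set itself.

{B}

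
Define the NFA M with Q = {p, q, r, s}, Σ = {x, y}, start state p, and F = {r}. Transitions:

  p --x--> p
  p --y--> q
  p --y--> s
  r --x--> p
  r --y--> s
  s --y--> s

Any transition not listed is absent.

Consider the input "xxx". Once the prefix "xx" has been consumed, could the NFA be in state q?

No

Start in {p}.
Read 'x': p→{p}; now {p}.
Read 'x': p→{p}; now {p}.
State q is not in {p}.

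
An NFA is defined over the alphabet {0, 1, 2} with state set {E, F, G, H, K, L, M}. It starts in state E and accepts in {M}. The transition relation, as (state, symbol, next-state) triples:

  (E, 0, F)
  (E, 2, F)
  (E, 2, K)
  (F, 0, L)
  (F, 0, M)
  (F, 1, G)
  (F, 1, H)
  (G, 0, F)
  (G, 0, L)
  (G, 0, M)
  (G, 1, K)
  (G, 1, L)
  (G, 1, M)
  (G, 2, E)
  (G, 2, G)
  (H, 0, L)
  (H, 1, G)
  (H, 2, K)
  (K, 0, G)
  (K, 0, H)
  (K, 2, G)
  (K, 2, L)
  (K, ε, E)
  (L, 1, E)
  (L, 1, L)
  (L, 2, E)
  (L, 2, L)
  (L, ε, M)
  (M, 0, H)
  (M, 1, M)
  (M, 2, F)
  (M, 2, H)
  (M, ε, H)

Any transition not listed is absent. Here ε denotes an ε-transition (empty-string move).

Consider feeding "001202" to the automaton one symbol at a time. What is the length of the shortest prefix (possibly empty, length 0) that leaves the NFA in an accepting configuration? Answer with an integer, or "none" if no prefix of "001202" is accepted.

Start in {E}.
Read '0': {E} → {F}.
Read '0': {F} → {H, L, M}.
None of the earlier sets intersect F, but {H, L, M} does.

2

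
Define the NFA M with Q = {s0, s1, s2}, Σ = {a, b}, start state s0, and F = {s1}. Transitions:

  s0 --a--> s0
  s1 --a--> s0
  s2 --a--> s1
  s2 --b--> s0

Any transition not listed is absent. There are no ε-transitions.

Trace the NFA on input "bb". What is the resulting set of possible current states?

Start in {s0}.
Read 'b': s0→∅; now ∅.
The set is empty and remains empty for the remaining 1 symbol.

∅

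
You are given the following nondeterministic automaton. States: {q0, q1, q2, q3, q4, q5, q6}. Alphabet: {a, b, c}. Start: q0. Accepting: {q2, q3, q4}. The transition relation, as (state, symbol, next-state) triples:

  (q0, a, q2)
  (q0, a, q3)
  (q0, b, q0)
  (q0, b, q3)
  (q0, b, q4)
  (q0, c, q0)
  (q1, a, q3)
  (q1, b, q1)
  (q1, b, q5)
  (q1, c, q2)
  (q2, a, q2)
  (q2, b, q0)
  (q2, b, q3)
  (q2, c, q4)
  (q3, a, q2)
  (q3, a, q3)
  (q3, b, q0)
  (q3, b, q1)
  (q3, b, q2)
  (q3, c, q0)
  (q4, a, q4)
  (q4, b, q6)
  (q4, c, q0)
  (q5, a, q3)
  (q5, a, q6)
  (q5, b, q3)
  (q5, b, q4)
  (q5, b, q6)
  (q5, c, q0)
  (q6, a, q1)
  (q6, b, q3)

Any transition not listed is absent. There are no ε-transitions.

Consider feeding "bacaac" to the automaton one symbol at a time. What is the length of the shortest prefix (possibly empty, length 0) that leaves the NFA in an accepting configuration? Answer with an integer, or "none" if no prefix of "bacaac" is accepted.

1

Start in {q0}.
Read 'b': {q0} → {q0, q3, q4}.
None of the earlier sets intersect F, but {q0, q3, q4} does.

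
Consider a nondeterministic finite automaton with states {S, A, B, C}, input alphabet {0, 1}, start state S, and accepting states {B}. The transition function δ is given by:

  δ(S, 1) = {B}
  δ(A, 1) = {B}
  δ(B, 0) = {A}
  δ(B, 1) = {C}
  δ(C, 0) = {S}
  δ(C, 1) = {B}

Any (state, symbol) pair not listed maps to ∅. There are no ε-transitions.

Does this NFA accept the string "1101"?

Start in {S}.
Read '1': S→{B}; now {B}.
Read '1': B→{C}; now {C}.
Read '0': C→{S}; now {S}.
Read '1': S→{B}; now {B}.
The final set {B} contains the accepting state B.

Yes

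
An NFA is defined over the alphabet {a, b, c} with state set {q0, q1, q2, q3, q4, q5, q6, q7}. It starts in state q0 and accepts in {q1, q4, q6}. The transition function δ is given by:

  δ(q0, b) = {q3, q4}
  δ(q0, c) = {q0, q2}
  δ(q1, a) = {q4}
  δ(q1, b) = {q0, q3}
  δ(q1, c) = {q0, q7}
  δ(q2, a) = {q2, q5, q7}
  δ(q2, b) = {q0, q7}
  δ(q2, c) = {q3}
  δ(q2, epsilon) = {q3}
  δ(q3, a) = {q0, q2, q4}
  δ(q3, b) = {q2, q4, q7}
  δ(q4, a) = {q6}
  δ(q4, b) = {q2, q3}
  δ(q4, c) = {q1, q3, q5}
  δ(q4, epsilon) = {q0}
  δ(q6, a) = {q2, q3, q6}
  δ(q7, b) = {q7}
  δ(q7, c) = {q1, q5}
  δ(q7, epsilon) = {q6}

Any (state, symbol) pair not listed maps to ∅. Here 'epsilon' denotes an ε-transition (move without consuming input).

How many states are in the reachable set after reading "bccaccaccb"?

Start in {q0}.
Read 'b': q0→{q3, q4}; union {q3, q4}; ε-closure = {q0, q3, q4}.
Read 'c': q0→{q0, q2}, q3→∅, q4→{q1, q3, q5}; now {q0, q1, q2, q3, q5}.
Read 'c': q0→{q0, q2}, q1→{q0, q7}, q2→{q3}, q3→∅, q5→∅; union {q0, q2, q3, q7}; ε-closure = {q0, q2, q3, q6, q7}.
Read 'a': q0→∅, q2→{q2, q5, q7}, q3→{q0, q2, q4}, q6→{q2, q3, q6}, q7→∅; now {q0, q2, q3, q4, q5, q6, q7}.
Read 'c': q0→{q0, q2}, q2→{q3}, q3→∅, q4→{q1, q3, q5}, q5→∅, q6→∅, q7→{q1, q5}; now {q0, q1, q2, q3, q5}.
Read 'c': q0→{q0, q2}, q1→{q0, q7}, q2→{q3}, q3→∅, q5→∅; union {q0, q2, q3, q7}; ε-closure = {q0, q2, q3, q6, q7}.
Read 'a': q0→∅, q2→{q2, q5, q7}, q3→{q0, q2, q4}, q6→{q2, q3, q6}, q7→∅; now {q0, q2, q3, q4, q5, q6, q7}.
Read 'c': q0→{q0, q2}, q2→{q3}, q3→∅, q4→{q1, q3, q5}, q5→∅, q6→∅, q7→{q1, q5}; now {q0, q1, q2, q3, q5}.
Read 'c': q0→{q0, q2}, q1→{q0, q7}, q2→{q3}, q3→∅, q5→∅; union {q0, q2, q3, q7}; ε-closure = {q0, q2, q3, q6, q7}.
Read 'b': q0→{q3, q4}, q2→{q0, q7}, q3→{q2, q4, q7}, q6→∅, q7→{q7}; union {q0, q2, q3, q4, q7}; ε-closure = {q0, q2, q3, q4, q6, q7}.
That set has 6 states.

6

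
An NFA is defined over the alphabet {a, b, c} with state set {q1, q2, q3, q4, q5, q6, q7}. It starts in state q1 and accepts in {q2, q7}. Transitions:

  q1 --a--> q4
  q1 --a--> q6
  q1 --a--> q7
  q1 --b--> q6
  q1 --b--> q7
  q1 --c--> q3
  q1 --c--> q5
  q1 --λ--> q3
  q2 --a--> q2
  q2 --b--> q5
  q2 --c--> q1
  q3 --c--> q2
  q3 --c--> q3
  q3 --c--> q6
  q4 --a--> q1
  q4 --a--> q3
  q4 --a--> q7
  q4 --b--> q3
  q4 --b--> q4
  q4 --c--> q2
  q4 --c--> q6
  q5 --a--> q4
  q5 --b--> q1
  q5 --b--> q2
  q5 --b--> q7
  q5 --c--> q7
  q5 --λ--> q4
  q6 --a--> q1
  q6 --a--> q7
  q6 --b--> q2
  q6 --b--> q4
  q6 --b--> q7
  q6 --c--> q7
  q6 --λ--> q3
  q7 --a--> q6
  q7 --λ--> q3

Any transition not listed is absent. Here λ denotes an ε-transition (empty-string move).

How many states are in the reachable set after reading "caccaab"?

6

Start: ε-closure({q1}) = {q1, q3}.
Read 'c': q1→{q3, q5}, q3→{q2, q3, q6}; union {q2, q3, q5, q6}; ε-closure = {q2, q3, q4, q5, q6}.
Read 'a': q2→{q2}, q3→∅, q4→{q1, q3, q7}, q5→{q4}, q6→{q1, q7}; now {q1, q2, q3, q4, q7}.
Read 'c': q1→{q3, q5}, q2→{q1}, q3→{q2, q3, q6}, q4→{q2, q6}, q7→∅; union {q1, q2, q3, q5, q6}; ε-closure = {q1, q2, q3, q4, q5, q6}.
Read 'c': q1→{q3, q5}, q2→{q1}, q3→{q2, q3, q6}, q4→{q2, q6}, q5→{q7}, q6→{q7}; union {q1, q2, q3, q5, q6, q7}; ε-closure = {q1, q2, q3, q4, q5, q6, q7}.
Read 'a': q1→{q4, q6, q7}, q2→{q2}, q3→∅, q4→{q1, q3, q7}, q5→{q4}, q6→{q1, q7}, q7→{q6}; now {q1, q2, q3, q4, q6, q7}.
Read 'a': q1→{q4, q6, q7}, q2→{q2}, q3→∅, q4→{q1, q3, q7}, q6→{q1, q7}, q7→{q6}; now {q1, q2, q3, q4, q6, q7}.
Read 'b': q1→{q6, q7}, q2→{q5}, q3→∅, q4→{q3, q4}, q6→{q2, q4, q7}, q7→∅; now {q2, q3, q4, q5, q6, q7}.
That set has 6 states.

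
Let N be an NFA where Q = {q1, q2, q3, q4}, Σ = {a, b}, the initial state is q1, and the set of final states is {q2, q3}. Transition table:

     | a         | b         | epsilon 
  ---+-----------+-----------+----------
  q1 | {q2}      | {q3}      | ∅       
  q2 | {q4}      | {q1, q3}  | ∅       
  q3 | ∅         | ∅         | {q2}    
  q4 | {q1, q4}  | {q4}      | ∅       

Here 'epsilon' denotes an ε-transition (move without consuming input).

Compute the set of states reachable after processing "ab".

{q1, q2, q3}

Start in {q1}.
Read 'a': {q1} → {q2}.
Read 'b': {q2} → {q1, q2, q3}.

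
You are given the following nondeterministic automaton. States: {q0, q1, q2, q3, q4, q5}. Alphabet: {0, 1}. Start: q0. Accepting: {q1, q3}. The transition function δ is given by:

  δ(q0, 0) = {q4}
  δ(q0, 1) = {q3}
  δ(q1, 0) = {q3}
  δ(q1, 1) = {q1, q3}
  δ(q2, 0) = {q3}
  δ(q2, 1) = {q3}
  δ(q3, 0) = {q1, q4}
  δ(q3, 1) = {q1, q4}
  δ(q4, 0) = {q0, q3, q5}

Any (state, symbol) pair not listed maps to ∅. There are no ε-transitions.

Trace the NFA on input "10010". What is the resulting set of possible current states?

Start in {q0}.
Read '1': {q0} → {q3}.
Read '0': {q3} → {q1, q4}.
Read '0': {q1, q4} → {q0, q3, q5}.
Read '1': {q0, q3, q5} → {q1, q3, q4}.
Read '0': {q1, q3, q4} → {q0, q1, q3, q4, q5}.

{q0, q1, q3, q4, q5}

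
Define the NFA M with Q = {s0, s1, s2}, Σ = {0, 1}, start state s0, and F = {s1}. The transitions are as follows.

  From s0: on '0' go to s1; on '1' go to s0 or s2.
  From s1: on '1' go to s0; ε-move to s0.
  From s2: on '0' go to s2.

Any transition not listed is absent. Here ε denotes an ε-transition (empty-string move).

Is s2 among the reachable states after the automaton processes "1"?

Yes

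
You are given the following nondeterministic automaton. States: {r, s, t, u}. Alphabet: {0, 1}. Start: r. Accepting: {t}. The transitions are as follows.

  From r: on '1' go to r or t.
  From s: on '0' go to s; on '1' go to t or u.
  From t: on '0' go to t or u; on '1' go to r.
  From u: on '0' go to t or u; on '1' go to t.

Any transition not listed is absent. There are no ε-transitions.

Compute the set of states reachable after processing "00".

∅

Start in {r}.
Read '0': r→∅; now ∅.
The set is empty and remains empty for the remaining 1 symbol.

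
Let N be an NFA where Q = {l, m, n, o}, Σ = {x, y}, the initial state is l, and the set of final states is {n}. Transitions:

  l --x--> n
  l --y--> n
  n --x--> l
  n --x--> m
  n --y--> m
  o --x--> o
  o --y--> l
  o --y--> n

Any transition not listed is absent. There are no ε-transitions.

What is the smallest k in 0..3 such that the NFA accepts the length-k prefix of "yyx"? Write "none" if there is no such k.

1

Start in {l}.
Read 'y': l→{n}; now {n}.
None of the earlier sets intersect F, but {n} does.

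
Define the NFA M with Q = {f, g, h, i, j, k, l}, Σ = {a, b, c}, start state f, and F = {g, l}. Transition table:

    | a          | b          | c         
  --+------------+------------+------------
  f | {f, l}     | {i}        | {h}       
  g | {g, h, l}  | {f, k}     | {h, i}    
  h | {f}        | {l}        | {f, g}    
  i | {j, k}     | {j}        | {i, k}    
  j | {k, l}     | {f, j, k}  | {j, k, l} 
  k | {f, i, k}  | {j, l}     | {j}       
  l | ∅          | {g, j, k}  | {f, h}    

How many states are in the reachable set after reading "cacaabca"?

5

Start in {f}.
Read 'c': f→{h}; now {h}.
Read 'a': h→{f}; now {f}.
Read 'c': f→{h}; now {h}.
Read 'a': h→{f}; now {f}.
Read 'a': f→{f, l}; now {f, l}.
Read 'b': f→{i}, l→{g, j, k}; now {g, i, j, k}.
Read 'c': g→{h, i}, i→{i, k}, j→{j, k, l}, k→{j}; now {h, i, j, k, l}.
Read 'a': h→{f}, i→{j, k}, j→{k, l}, k→{f, i, k}, l→∅; now {f, i, j, k, l}.
That set has 5 states.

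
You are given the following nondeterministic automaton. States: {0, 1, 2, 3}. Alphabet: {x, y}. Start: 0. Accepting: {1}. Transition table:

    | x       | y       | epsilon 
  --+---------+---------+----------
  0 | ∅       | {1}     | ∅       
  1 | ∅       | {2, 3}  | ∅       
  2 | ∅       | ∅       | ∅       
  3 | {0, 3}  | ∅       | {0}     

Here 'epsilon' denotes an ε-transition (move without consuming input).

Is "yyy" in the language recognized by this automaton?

Yes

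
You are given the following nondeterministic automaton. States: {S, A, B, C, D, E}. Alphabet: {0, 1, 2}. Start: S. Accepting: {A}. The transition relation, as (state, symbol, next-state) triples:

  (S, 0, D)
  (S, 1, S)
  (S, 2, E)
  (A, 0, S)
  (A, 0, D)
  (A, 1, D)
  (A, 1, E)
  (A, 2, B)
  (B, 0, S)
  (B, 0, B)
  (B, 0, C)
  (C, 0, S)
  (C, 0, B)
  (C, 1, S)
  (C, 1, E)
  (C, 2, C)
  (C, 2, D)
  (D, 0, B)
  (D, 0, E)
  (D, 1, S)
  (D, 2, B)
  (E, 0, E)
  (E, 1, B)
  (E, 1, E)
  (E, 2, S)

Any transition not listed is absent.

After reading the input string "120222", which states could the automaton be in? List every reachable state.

Start in {S}.
Read '1': {S} → {S}.
Read '2': {S} → {E}.
Read '0': {E} → {E}.
Read '2': {E} → {S}.
Read '2': {S} → {E}.
Read '2': {E} → {S}.

{S}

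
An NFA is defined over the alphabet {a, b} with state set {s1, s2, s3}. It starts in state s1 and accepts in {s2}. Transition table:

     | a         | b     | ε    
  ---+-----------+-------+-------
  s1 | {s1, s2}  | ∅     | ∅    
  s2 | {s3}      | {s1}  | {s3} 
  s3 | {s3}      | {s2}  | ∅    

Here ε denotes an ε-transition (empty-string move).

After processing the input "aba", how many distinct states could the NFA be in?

3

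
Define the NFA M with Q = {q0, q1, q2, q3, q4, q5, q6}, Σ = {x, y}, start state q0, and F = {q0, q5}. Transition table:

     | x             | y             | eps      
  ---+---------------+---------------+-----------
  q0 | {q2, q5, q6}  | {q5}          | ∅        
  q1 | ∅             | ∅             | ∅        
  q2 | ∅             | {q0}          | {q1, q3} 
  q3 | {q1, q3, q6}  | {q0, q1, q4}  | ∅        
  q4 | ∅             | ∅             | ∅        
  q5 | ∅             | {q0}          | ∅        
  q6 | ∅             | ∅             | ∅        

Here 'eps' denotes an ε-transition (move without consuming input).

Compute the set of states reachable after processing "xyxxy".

{q0, q1, q4}

Start in {q0}.
Read 'x': {q0} → {q1, q2, q3, q5, q6}.
Read 'y': {q1, q2, q3, q5, q6} → {q0, q1, q4}.
Read 'x': {q0, q1, q4} → {q1, q2, q3, q5, q6}.
Read 'x': {q1, q2, q3, q5, q6} → {q1, q3, q6}.
Read 'y': {q1, q3, q6} → {q0, q1, q4}.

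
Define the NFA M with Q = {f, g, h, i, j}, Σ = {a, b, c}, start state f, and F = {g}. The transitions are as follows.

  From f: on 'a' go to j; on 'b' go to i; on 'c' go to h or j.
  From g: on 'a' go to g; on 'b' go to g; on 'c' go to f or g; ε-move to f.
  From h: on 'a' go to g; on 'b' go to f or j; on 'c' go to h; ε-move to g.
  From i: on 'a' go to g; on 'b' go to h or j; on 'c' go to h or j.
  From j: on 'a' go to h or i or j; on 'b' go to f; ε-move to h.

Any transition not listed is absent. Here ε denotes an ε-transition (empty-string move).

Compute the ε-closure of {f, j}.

Begin with {f, j}.
ε-move j → h; add h.
ε-move h → g; add g.

{f, g, h, j}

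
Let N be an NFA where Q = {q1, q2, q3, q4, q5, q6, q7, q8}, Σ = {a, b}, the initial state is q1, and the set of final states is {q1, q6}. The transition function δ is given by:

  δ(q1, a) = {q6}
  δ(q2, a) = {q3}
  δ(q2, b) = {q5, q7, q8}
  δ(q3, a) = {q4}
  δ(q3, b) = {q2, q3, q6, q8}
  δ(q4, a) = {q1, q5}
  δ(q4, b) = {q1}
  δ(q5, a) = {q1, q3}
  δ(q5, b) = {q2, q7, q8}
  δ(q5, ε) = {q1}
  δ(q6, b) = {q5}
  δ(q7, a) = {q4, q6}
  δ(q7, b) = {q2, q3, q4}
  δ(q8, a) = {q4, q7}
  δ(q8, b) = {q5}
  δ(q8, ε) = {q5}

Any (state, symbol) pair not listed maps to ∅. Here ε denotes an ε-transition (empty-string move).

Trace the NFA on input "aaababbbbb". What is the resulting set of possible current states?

Start in {q1}.
Read 'a': q1→{q6}; now {q6}.
Read 'a': q6→∅; now ∅.
The set is empty and remains empty for the remaining 8 symbols.

∅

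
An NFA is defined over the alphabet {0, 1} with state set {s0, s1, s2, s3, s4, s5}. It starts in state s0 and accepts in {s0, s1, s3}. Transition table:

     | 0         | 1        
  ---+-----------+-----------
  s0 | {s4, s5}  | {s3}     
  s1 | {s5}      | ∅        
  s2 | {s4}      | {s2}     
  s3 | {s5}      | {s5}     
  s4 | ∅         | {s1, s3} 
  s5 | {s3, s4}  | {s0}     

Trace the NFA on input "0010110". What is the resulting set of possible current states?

Start in {s0}.
Read '0': s0→{s4, s5}; now {s4, s5}.
Read '0': s4→∅, s5→{s3, s4}; now {s3, s4}.
Read '1': s3→{s5}, s4→{s1, s3}; now {s1, s3, s5}.
Read '0': s1→{s5}, s3→{s5}, s5→{s3, s4}; now {s3, s4, s5}.
Read '1': s3→{s5}, s4→{s1, s3}, s5→{s0}; now {s0, s1, s3, s5}.
Read '1': s0→{s3}, s1→∅, s3→{s5}, s5→{s0}; now {s0, s3, s5}.
Read '0': s0→{s4, s5}, s3→{s5}, s5→{s3, s4}; now {s3, s4, s5}.

{s3, s4, s5}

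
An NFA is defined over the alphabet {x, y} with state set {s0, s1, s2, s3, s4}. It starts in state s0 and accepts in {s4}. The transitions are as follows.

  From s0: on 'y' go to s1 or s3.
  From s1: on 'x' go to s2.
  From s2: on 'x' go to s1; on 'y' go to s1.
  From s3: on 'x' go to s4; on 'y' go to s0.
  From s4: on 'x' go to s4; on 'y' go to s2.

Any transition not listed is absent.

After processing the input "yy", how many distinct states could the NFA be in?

Start in {s0}.
Read 'y': {s0} → {s1, s3}.
Read 'y': {s1, s3} → {s0}.
That set has 1 state.

1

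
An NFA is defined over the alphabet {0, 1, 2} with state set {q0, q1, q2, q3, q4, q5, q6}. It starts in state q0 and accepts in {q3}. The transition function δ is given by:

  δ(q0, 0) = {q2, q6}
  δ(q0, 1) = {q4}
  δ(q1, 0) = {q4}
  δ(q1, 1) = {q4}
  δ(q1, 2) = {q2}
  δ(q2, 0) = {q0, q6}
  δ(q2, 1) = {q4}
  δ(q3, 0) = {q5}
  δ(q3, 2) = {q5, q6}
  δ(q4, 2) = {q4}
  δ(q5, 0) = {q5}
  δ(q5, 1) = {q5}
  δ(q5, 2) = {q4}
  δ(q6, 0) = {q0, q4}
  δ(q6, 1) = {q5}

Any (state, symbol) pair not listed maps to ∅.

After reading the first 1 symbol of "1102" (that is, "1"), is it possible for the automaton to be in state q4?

Start in {q0}.
Read '1': q0→{q4}; now {q4}.
State q4 is in {q4}.

Yes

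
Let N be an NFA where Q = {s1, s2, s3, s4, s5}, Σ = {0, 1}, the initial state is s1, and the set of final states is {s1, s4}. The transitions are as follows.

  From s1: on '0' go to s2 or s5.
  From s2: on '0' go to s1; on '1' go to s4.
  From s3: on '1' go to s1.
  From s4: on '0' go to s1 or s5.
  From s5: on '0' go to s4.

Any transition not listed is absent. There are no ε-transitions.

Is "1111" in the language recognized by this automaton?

Start in {s1}.
Read '1': {s1} → ∅.
The set is empty and remains empty for the remaining 3 symbols.
The final set ∅ contains no accepting state.

No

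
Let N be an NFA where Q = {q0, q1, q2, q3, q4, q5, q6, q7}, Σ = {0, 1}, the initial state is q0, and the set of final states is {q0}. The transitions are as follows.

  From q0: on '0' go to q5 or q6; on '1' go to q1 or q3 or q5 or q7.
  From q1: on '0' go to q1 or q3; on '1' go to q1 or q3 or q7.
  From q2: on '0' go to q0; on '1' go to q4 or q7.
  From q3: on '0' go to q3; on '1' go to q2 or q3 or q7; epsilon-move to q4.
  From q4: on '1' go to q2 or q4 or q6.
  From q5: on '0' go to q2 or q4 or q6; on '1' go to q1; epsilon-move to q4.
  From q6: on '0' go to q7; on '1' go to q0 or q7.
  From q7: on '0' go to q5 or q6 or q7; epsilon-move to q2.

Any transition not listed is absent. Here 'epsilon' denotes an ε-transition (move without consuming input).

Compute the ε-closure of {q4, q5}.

Begin with {q4, q5}.
No ε-moves leave this set, so the closure equals the set itself.

{q4, q5}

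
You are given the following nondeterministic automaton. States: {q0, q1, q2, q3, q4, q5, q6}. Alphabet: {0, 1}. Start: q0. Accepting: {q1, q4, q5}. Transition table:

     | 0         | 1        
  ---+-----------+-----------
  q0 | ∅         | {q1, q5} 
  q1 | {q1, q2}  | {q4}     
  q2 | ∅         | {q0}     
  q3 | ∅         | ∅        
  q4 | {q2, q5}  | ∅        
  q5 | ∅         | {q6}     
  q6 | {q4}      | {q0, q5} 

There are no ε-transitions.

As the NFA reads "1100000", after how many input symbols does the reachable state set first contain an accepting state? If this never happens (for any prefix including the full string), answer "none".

1

Start in {q0}.
Read '1': q0→{q1, q5}; now {q1, q5}.
None of the earlier sets intersect F, but {q1, q5} does.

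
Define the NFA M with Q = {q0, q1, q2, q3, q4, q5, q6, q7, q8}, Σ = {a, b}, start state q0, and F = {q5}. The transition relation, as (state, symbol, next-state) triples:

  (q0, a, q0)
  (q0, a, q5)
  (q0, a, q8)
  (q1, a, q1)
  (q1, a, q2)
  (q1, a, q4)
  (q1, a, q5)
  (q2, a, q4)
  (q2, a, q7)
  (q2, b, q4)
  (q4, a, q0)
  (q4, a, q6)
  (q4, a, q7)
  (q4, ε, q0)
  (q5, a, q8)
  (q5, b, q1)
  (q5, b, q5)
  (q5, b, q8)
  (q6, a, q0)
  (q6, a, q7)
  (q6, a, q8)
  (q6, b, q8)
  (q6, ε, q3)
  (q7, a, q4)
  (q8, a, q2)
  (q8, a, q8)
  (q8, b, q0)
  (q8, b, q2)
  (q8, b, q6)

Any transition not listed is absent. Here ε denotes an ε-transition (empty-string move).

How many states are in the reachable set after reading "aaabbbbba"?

Start in {q0}.
Read 'a': q0→{q0, q5, q8}; now {q0, q5, q8}.
Read 'a': q0→{q0, q5, q8}, q5→{q8}, q8→{q2, q8}; now {q0, q2, q5, q8}.
Read 'a': q0→{q0, q5, q8}, q2→{q4, q7}, q5→{q8}, q8→{q2, q8}; now {q0, q2, q4, q5, q7, q8}.
Read 'b': q0→∅, q2→{q4}, q4→∅, q5→{q1, q5, q8}, q7→∅, q8→{q0, q2, q6}; union {q0, q1, q2, q4, q5, q6, q8}; ε-closure = {q0, q1, q2, q3, q4, q5, q6, q8}.
Read 'b': q0→∅, q1→∅, q2→{q4}, q3→∅, q4→∅, q5→{q1, q5, q8}, q6→{q8}, q8→{q0, q2, q6}; union {q0, q1, q2, q4, q5, q6, q8}; ε-closure = {q0, q1, q2, q3, q4, q5, q6, q8}.
Read 'b': q0→∅, q1→∅, q2→{q4}, q3→∅, q4→∅, q5→{q1, q5, q8}, q6→{q8}, q8→{q0, q2, q6}; union {q0, q1, q2, q4, q5, q6, q8}; ε-closure = {q0, q1, q2, q3, q4, q5, q6, q8}.
Read 'b': q0→∅, q1→∅, q2→{q4}, q3→∅, q4→∅, q5→{q1, q5, q8}, q6→{q8}, q8→{q0, q2, q6}; union {q0, q1, q2, q4, q5, q6, q8}; ε-closure = {q0, q1, q2, q3, q4, q5, q6, q8}.
Read 'b': q0→∅, q1→∅, q2→{q4}, q3→∅, q4→∅, q5→{q1, q5, q8}, q6→{q8}, q8→{q0, q2, q6}; union {q0, q1, q2, q4, q5, q6, q8}; ε-closure = {q0, q1, q2, q3, q4, q5, q6, q8}.
Read 'a': q0→{q0, q5, q8}, q1→{q1, q2, q4, q5}, q2→{q4, q7}, q3→∅, q4→{q0, q6, q7}, q5→{q8}, q6→{q0, q7, q8}, q8→{q2, q8}; union {q0, q1, q2, q4, q5, q6, q7, q8}; ε-closure = {q0, q1, q2, q3, q4, q5, q6, q7, q8}.
That set has 9 states.

9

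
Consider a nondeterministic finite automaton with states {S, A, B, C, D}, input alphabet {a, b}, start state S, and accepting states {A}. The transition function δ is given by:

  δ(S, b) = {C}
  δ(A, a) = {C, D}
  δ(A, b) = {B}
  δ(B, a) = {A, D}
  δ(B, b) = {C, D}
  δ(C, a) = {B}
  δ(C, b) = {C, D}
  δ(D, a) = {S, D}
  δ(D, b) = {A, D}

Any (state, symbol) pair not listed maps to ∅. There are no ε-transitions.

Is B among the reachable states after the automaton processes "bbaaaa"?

Start in {S}.
Read 'b': {S} → {C}.
Read 'b': {C} → {C, D}.
Read 'a': {C, D} → {S, B, D}.
Read 'a': {S, B, D} → {S, A, D}.
Read 'a': {S, A, D} → {S, C, D}.
Read 'a': {S, C, D} → {S, B, D}.
State B is in {S, B, D}.

Yes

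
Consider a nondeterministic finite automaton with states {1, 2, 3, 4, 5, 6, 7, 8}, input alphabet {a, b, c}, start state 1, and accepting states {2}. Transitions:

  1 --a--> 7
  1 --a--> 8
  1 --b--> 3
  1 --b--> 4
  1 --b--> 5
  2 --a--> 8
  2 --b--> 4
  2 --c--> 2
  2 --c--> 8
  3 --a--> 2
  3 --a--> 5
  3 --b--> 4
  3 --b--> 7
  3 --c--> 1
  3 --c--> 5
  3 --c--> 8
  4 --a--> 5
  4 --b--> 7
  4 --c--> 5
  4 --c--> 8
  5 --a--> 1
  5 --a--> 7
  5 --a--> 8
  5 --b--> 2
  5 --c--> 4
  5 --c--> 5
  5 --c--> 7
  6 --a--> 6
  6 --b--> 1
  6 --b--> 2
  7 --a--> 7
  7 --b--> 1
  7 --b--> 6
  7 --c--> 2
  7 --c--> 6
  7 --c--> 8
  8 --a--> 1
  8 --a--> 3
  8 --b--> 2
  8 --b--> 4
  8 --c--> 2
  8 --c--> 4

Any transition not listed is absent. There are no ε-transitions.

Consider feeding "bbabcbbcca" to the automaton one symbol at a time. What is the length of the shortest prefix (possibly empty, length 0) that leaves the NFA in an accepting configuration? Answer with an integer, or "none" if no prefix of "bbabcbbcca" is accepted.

2

Start in {1}.
Read 'b': 1→{3, 4, 5}; now {3, 4, 5}.
Read 'b': 3→{4, 7}, 4→{7}, 5→{2}; now {2, 4, 7}.
None of the earlier sets intersect F, but {2, 4, 7} does.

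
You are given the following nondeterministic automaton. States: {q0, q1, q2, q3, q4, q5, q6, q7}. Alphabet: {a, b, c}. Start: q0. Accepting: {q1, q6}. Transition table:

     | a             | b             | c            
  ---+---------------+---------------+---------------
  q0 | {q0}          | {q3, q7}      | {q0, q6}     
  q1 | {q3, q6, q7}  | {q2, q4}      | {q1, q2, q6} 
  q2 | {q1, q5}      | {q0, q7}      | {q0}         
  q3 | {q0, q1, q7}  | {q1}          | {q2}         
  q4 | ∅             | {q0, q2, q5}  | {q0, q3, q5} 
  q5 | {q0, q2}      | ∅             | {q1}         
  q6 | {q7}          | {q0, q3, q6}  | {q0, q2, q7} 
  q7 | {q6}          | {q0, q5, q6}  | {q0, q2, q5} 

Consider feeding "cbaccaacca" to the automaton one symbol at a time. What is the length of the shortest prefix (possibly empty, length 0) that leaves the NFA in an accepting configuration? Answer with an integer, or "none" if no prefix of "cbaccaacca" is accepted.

Start in {q0}.
Read 'c': {q0} → {q0, q6}.
None of the earlier sets intersect F, but {q0, q6} does.

1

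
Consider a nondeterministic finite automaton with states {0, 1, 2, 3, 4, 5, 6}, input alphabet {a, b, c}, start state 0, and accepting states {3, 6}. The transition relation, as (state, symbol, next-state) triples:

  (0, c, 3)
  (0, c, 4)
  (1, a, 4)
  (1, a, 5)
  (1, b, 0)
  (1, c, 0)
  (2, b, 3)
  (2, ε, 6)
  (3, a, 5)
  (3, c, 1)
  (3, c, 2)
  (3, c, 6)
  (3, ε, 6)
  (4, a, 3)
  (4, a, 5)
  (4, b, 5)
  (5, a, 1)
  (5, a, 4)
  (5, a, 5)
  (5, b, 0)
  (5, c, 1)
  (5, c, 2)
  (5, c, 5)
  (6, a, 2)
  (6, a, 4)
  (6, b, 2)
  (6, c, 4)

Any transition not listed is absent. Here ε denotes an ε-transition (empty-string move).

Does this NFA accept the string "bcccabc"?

Start in {0}.
Read 'b': {0} → ∅.
The set is empty and remains empty for the remaining 6 symbols.
The final set ∅ contains no accepting state.

No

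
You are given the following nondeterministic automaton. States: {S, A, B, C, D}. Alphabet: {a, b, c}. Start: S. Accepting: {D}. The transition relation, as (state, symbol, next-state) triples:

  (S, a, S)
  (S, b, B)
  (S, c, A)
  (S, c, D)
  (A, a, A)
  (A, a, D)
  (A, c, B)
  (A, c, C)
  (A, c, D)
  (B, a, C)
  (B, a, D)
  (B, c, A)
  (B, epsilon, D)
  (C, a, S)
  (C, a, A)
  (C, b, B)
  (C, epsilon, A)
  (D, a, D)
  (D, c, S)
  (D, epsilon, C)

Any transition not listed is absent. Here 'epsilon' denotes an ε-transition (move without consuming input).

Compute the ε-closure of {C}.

{A, C}

Begin with {C}.
ε-move C → A; add A.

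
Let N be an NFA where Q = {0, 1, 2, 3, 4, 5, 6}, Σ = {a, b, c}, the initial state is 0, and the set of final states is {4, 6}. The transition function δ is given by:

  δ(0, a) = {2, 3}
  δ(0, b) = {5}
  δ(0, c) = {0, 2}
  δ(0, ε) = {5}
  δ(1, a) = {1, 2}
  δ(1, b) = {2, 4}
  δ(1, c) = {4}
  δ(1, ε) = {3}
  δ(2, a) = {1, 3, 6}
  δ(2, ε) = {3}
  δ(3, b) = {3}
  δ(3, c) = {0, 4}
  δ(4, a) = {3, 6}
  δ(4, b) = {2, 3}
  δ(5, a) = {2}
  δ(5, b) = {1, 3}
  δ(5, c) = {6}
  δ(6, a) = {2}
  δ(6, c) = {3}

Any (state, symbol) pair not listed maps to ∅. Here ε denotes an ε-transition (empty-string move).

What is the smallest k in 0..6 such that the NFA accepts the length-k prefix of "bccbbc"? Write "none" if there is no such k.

2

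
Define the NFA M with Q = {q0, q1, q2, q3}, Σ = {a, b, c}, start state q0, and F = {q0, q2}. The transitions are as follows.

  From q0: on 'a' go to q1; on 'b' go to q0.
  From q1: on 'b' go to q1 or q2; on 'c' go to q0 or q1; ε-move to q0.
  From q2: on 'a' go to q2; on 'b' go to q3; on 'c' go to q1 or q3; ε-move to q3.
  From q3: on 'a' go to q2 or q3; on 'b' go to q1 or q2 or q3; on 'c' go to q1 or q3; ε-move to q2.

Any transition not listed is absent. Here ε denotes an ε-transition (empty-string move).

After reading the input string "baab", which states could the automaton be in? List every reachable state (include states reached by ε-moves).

Start in {q0}.
Read 'b': q0→{q0}; now {q0}.
Read 'a': q0→{q1}; union {q1}; ε-closure = {q0, q1}.
Read 'a': q0→{q1}, q1→∅; union {q1}; ε-closure = {q0, q1}.
Read 'b': q0→{q0}, q1→{q1, q2}; union {q0, q1, q2}; ε-closure = {q0, q1, q2, q3}.

{q0, q1, q2, q3}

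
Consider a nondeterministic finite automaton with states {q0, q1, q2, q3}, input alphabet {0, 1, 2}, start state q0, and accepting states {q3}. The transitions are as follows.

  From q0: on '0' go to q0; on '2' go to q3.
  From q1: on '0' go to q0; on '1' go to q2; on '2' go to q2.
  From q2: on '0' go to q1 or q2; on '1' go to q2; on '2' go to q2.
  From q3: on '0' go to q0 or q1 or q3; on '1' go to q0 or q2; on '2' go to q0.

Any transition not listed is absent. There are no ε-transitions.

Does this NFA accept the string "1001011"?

No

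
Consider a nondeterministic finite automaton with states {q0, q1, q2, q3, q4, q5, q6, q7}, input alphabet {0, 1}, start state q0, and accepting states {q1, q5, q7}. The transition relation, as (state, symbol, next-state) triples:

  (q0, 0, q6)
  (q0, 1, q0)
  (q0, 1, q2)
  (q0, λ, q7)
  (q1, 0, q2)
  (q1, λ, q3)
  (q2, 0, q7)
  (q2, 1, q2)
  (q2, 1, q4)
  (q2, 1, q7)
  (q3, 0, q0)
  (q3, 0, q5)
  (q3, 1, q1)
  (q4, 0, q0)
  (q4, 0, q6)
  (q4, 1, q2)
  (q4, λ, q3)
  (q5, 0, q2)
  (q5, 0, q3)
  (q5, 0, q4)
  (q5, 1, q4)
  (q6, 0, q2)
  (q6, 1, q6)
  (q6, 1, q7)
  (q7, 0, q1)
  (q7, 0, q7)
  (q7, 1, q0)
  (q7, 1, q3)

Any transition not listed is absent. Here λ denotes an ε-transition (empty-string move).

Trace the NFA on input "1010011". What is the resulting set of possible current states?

{q0, q1, q2, q3, q4, q6, q7}

Start: ε-closure({q0}) = {q0, q7}.
Read '1': q0→{q0, q2}, q7→{q0, q3}; union {q0, q2, q3}; ε-closure = {q0, q2, q3, q7}.
Read '0': q0→{q6}, q2→{q7}, q3→{q0, q5}, q7→{q1, q7}; union {q0, q1, q5, q6, q7}; ε-closure = {q0, q1, q3, q5, q6, q7}.
Read '1': q0→{q0, q2}, q1→∅, q3→{q1}, q5→{q4}, q6→{q6, q7}, q7→{q0, q3}; now {q0, q1, q2, q3, q4, q6, q7}.
Read '0': q0→{q6}, q1→{q2}, q2→{q7}, q3→{q0, q5}, q4→{q0, q6}, q6→{q2}, q7→{q1, q7}; union {q0, q1, q2, q5, q6, q7}; ε-closure = {q0, q1, q2, q3, q5, q6, q7}.
Read '0': q0→{q6}, q1→{q2}, q2→{q7}, q3→{q0, q5}, q5→{q2, q3, q4}, q6→{q2}, q7→{q1, q7}; now {q0, q1, q2, q3, q4, q5, q6, q7}.
Read '1': q0→{q0, q2}, q1→∅, q2→{q2, q4, q7}, q3→{q1}, q4→{q2}, q5→{q4}, q6→{q6, q7}, q7→{q0, q3}; now {q0, q1, q2, q3, q4, q6, q7}.
Read '1': q0→{q0, q2}, q1→∅, q2→{q2, q4, q7}, q3→{q1}, q4→{q2}, q6→{q6, q7}, q7→{q0, q3}; now {q0, q1, q2, q3, q4, q6, q7}.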